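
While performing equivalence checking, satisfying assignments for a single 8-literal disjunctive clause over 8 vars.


Step 1: Total=2^8=256
Step 2: Unsat when all 8 false: 2^0=1
Step 3: Sat=256-1=255

255


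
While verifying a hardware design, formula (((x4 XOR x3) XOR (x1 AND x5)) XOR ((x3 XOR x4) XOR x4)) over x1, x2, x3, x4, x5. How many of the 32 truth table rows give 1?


Formula: (((x4 XOR x3) XOR (x1 AND x5)) XOR ((x3 XOR x4) XOR x4)) over 5 vars (32 rows)
Evaluate each row (x1, x2, x3, x4, x5 as bits, MSB first):
  row 0 [00000]: (((0 XOR 0) XOR (0 AND 0)) XOR ((0 XOR 0) XOR 0)) -> 0
  row 1 [00001]: (((0 XOR 0) XOR (0 AND 1)) XOR ((0 XOR 0) XOR 0)) -> 0
  row 2 [00010]: (((1 XOR 0) XOR (0 AND 0)) XOR ((0 XOR 1) XOR 1)) -> 1
  row 3 [00011]: (((1 XOR 0) XOR (0 AND 1)) XOR ((0 XOR 1) XOR 1)) -> 1
  row 4 [00100]: (((0 XOR 1) XOR (0 AND 0)) XOR ((1 XOR 0) XOR 0)) -> 0
  row 5 [00101]: (((0 XOR 1) XOR (0 AND 1)) XOR ((1 XOR 0) XOR 0)) -> 0
  row 6 [00110]: (((1 XOR 1) XOR (0 AND 0)) XOR ((1 XOR 1) XOR 1)) -> 1
  row 7 [00111]: (((1 XOR 1) XOR (0 AND 1)) XOR ((1 XOR 1) XOR 1)) -> 1
  row 8 [01000]: (((0 XOR 0) XOR (0 AND 0)) XOR ((0 XOR 0) XOR 0)) -> 0
  row 9 [01001]: (((0 XOR 0) XOR (0 AND 1)) XOR ((0 XOR 0) XOR 0)) -> 0
  row 10 [01010]: (((1 XOR 0) XOR (0 AND 0)) XOR ((0 XOR 1) XOR 1)) -> 1
  row 11 [01011]: (((1 XOR 0) XOR (0 AND 1)) XOR ((0 XOR 1) XOR 1)) -> 1
  row 12 [01100]: (((0 XOR 1) XOR (0 AND 0)) XOR ((1 XOR 0) XOR 0)) -> 0
  row 13 [01101]: (((0 XOR 1) XOR (0 AND 1)) XOR ((1 XOR 0) XOR 0)) -> 0
  row 14 [01110]: (((1 XOR 1) XOR (0 AND 0)) XOR ((1 XOR 1) XOR 1)) -> 1
  row 15 [01111]: (((1 XOR 1) XOR (0 AND 1)) XOR ((1 XOR 1) XOR 1)) -> 1
  row 16 [10000]: (((0 XOR 0) XOR (1 AND 0)) XOR ((0 XOR 0) XOR 0)) -> 0
  row 17 [10001]: (((0 XOR 0) XOR (1 AND 1)) XOR ((0 XOR 0) XOR 0)) -> 1
  row 18 [10010]: (((1 XOR 0) XOR (1 AND 0)) XOR ((0 XOR 1) XOR 1)) -> 1
  row 19 [10011]: (((1 XOR 0) XOR (1 AND 1)) XOR ((0 XOR 1) XOR 1)) -> 0
  row 20 [10100]: (((0 XOR 1) XOR (1 AND 0)) XOR ((1 XOR 0) XOR 0)) -> 0
  row 21 [10101]: (((0 XOR 1) XOR (1 AND 1)) XOR ((1 XOR 0) XOR 0)) -> 1
  row 22 [10110]: (((1 XOR 1) XOR (1 AND 0)) XOR ((1 XOR 1) XOR 1)) -> 1
  row 23 [10111]: (((1 XOR 1) XOR (1 AND 1)) XOR ((1 XOR 1) XOR 1)) -> 0
  row 24 [11000]: (((0 XOR 0) XOR (1 AND 0)) XOR ((0 XOR 0) XOR 0)) -> 0
  row 25 [11001]: (((0 XOR 0) XOR (1 AND 1)) XOR ((0 XOR 0) XOR 0)) -> 1
  row 26 [11010]: (((1 XOR 0) XOR (1 AND 0)) XOR ((0 XOR 1) XOR 1)) -> 1
  row 27 [11011]: (((1 XOR 0) XOR (1 AND 1)) XOR ((0 XOR 1) XOR 1)) -> 0
  row 28 [11100]: (((0 XOR 1) XOR (1 AND 0)) XOR ((1 XOR 0) XOR 0)) -> 0
  row 29 [11101]: (((0 XOR 1) XOR (1 AND 1)) XOR ((1 XOR 0) XOR 0)) -> 1
  row 30 [11110]: (((1 XOR 1) XOR (1 AND 0)) XOR ((1 XOR 1) XOR 1)) -> 1
  row 31 [11111]: (((1 XOR 1) XOR (1 AND 1)) XOR ((1 XOR 1) XOR 1)) -> 0
Full result column, 8 rows per line (x1,x2 fixed per line; x3,x4,x5 runs 000..111 left to right):
  rows 0-7 [x1,x2=00]: 00110011  (ones: 4)
  rows 8-15 [x1,x2=01]: 00110011  (ones: 4)
  rows 16-23 [x1,x2=10]: 01100110  (ones: 4)
  rows 24-31 [x1,x2=11]: 01100110  (ones: 4)
Count of 1-rows = 4+4+4+4 = 16

16


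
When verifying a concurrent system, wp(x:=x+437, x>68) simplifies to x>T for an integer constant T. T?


Formula: wp(x:=E, P) = P[E/x] (substitute E for x in postcondition)
Step 1: Postcondition: x>68
Step 2: Substitute x+437 for x: x+437>68
Step 3: Solve for x: x > 68-437 = -369

-369


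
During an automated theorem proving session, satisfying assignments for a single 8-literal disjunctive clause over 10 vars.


Step 1: Total=2^10=1024
Step 2: Unsat when all 8 false: 2^2=4
Step 3: Sat=1024-4=1020

1020


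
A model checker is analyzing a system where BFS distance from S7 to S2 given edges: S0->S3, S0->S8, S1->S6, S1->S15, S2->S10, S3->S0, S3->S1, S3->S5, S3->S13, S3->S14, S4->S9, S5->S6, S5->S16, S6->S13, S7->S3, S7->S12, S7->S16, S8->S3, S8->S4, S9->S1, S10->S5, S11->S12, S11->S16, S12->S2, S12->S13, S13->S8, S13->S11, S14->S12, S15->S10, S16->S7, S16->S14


BFS layer-by-layer from S7:
  dist 0: {S7}
  dist 1: {S3, S12, S16}
  dist 2: {S0, S1, S2, S5, S13, S14}
  -> S2 reached at distance 2
Shortest path length = 2

2


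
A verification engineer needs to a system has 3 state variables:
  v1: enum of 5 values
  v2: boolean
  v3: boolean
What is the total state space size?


State space = product of domain sizes of all variables.
Domain sizes:
  v1 (enum of 5 values): 5
  v2 (boolean): 2
  v3 (boolean): 2
Product = 5 * 2 * 2 = 20

20


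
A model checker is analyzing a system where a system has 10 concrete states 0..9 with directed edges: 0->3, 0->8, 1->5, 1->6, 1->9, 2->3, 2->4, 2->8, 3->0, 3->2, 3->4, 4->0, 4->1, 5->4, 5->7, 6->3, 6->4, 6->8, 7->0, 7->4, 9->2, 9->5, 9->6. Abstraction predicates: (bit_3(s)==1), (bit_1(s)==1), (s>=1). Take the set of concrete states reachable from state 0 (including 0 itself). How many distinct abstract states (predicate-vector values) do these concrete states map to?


BFS from 0:
Concrete reachable: {0, 1, 2, 3, 4, 5, 6, 7, 8, 9}
Abstract via predicates (bit_3(s)==1), (bit_1(s)==1), (s>=1):
  (0,0,0) <- {0}
  (0,0,1) <- {1, 4, 5}
  (0,1,1) <- {2, 3, 6, 7}
  (1,0,1) <- {8, 9}
Distinct abstract states = 4

4


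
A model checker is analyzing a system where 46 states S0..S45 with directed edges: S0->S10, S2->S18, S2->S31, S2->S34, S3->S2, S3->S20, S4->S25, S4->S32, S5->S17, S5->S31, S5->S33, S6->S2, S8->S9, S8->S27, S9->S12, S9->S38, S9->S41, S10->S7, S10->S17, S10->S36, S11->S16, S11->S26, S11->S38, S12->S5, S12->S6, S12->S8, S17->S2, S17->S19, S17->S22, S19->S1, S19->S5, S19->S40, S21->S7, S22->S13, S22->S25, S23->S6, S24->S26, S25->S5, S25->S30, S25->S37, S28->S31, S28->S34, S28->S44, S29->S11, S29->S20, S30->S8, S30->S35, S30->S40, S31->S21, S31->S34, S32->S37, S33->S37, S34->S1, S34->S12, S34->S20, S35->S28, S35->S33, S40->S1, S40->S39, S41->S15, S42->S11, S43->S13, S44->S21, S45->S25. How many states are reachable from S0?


BFS from S0:
  layer 0: {S0}
  layer 1: {S10}
  layer 2: {S7, S17, S36}
  layer 3: {S2, S19, S22}
  layer 4: {S1, S5, S13, S18, S25, S31, S34, S40}
  layer 5: {S12, S20, S21, S30, S33, S37, S39}
  layer 6: {S6, S8, S35}
  layer 7: {S9, S27, S28}
  layer 8: {S38, S41, S44}
  layer 9: {S15}
Reachable set: {S0, S1, S2, S5, S6, S7, S8, S9, S10, S12, S13, S15, S17, S18, S19, S20, S21, S22, S25, S27, S28, S30, S31, S33, S34, S35, S36, S37, S38, S39, S40, S41, S44}
Count = 33

33


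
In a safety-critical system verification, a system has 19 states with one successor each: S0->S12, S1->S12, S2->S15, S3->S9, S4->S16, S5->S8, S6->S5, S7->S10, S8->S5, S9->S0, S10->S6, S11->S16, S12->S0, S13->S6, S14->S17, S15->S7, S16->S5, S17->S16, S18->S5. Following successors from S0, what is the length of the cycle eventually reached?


Trace from S0 until a state repeats:
  S0 -> S12 -> S0
S0 first seen at step 0, revisited at step 2.
Cycle length = 2 - 0 = 2

2


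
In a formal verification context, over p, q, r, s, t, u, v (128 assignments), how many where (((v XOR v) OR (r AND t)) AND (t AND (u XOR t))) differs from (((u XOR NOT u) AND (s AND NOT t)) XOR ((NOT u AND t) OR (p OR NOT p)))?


F1 = (((v XOR v) OR (r AND t)) AND (t AND (u XOR t)))
F2 = (((u XOR NOT u) AND (s AND NOT t)) XOR ((NOT u AND t) OR (p OR NOT p)))
Evaluate both on each of 128 rows (bits = p,q,r,s,t,u,v):
  row 0 [0000000]: F1=0 F2=1 (differ) -> 1
  row 1 [0000001]: F1=0 F2=1 (differ) -> 1
  row 2 [0000010]: F1=0 F2=1 (differ) -> 1
  row 3 [0000011]: F1=0 F2=1 (differ) -> 1
  row 4 [0000100]: F1=0 F2=1 (differ) -> 1
  (every remaining row is evaluated the same way; all 128 results are listed next)
Full result column, 8 rows per line (p,q,r,s fixed per line; t,u,v runs 000..111 left to right):
  rows 0-7 [p,q,r,s=0000]: 11111111  (ones: 8)
  rows 8-15 [p,q,r,s=0001]: 00001111  (ones: 4)
  rows 16-23 [p,q,r,s=0010]: 11110011  (ones: 6)
  rows 24-31 [p,q,r,s=0011]: 00000011  (ones: 2)
  rows 32-39 [p,q,r,s=0100]: 11111111  (ones: 8)
  rows 40-47 [p,q,r,s=0101]: 00001111  (ones: 4)
  rows 48-55 [p,q,r,s=0110]: 11110011  (ones: 6)
  rows 56-63 [p,q,r,s=0111]: 00000011  (ones: 2)
  rows 64-71 [p,q,r,s=1000]: 11111111  (ones: 8)
  rows 72-79 [p,q,r,s=1001]: 00001111  (ones: 4)
  rows 80-87 [p,q,r,s=1010]: 11110011  (ones: 6)
  rows 88-95 [p,q,r,s=1011]: 00000011  (ones: 2)
  rows 96-103 [p,q,r,s=1100]: 11111111  (ones: 8)
  rows 104-111 [p,q,r,s=1101]: 00001111  (ones: 4)
  rows 112-119 [p,q,r,s=1110]: 11110011  (ones: 6)
  rows 120-127 [p,q,r,s=1111]: 00000011  (ones: 2)
Disagreements = 8+4+6+2+8+4+6+2+8+4+6+2+8+4+6+2 = 80

80


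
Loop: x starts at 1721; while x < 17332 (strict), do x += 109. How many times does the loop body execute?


Step 1: x goes from 1721 toward 17332 by 109; the body runs while x<17332, so iterations = ceil((bound-start)/step)
Step 2: Distance=15611
Step 3: ceil(15611/109)=144

144


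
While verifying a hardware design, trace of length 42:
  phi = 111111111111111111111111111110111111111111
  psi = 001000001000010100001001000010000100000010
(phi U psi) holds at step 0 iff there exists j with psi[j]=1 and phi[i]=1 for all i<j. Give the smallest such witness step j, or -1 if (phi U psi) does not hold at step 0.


(phi U psi) at 0: need smallest j with psi[j]=1 and phi[i]=1 for all i in [0,j).
Scan from step 0:
  step 0: phi=1, psi=0 -> continue
  step 1: phi=1, psi=0 -> continue
  step 2: psi=1 and phi held for [0,2) -> witness found
Witness step = 2

2


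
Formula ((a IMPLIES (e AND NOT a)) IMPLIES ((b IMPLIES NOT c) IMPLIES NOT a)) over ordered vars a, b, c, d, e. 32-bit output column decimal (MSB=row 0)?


Formula: ((a IMPLIES (e AND NOT a)) IMPLIES ((b IMPLIES NOT c) IMPLIES NOT a)) over a, b, c, d, e (32 rows)
Evaluate each row (bits = a,b,c,d,e, MSB first):
  row 0 [00000]: ((0 IMPLIES (0 AND NOT 0)) IMPLIES ((0 IMPLIES NOT 0) IMPLIES NOT 0)) -> 1
  row 1 [00001]: ((0 IMPLIES (1 AND NOT 0)) IMPLIES ((0 IMPLIES NOT 0) IMPLIES NOT 0)) -> 1
  row 2 [00010]: ((0 IMPLIES (0 AND NOT 0)) IMPLIES ((0 IMPLIES NOT 0) IMPLIES NOT 0)) -> 1
  row 3 [00011]: ((0 IMPLIES (1 AND NOT 0)) IMPLIES ((0 IMPLIES NOT 0) IMPLIES NOT 0)) -> 1
  row 4 [00100]: ((0 IMPLIES (0 AND NOT 0)) IMPLIES ((0 IMPLIES NOT 1) IMPLIES NOT 0)) -> 1
  row 5 [00101]: ((0 IMPLIES (1 AND NOT 0)) IMPLIES ((0 IMPLIES NOT 1) IMPLIES NOT 0)) -> 1
  row 6 [00110]: ((0 IMPLIES (0 AND NOT 0)) IMPLIES ((0 IMPLIES NOT 1) IMPLIES NOT 0)) -> 1
  row 7 [00111]: ((0 IMPLIES (1 AND NOT 0)) IMPLIES ((0 IMPLIES NOT 1) IMPLIES NOT 0)) -> 1
  row 8 [01000]: ((0 IMPLIES (0 AND NOT 0)) IMPLIES ((1 IMPLIES NOT 0) IMPLIES NOT 0)) -> 1
  row 9 [01001]: ((0 IMPLIES (1 AND NOT 0)) IMPLIES ((1 IMPLIES NOT 0) IMPLIES NOT 0)) -> 1
  row 10 [01010]: ((0 IMPLIES (0 AND NOT 0)) IMPLIES ((1 IMPLIES NOT 0) IMPLIES NOT 0)) -> 1
  row 11 [01011]: ((0 IMPLIES (1 AND NOT 0)) IMPLIES ((1 IMPLIES NOT 0) IMPLIES NOT 0)) -> 1
  row 12 [01100]: ((0 IMPLIES (0 AND NOT 0)) IMPLIES ((1 IMPLIES NOT 1) IMPLIES NOT 0)) -> 1
  row 13 [01101]: ((0 IMPLIES (1 AND NOT 0)) IMPLIES ((1 IMPLIES NOT 1) IMPLIES NOT 0)) -> 1
  row 14 [01110]: ((0 IMPLIES (0 AND NOT 0)) IMPLIES ((1 IMPLIES NOT 1) IMPLIES NOT 0)) -> 1
  row 15 [01111]: ((0 IMPLIES (1 AND NOT 0)) IMPLIES ((1 IMPLIES NOT 1) IMPLIES NOT 0)) -> 1
  row 16 [10000]: ((1 IMPLIES (0 AND NOT 1)) IMPLIES ((0 IMPLIES NOT 0) IMPLIES NOT 1)) -> 1
  row 17 [10001]: ((1 IMPLIES (1 AND NOT 1)) IMPLIES ((0 IMPLIES NOT 0) IMPLIES NOT 1)) -> 1
  row 18 [10010]: ((1 IMPLIES (0 AND NOT 1)) IMPLIES ((0 IMPLIES NOT 0) IMPLIES NOT 1)) -> 1
  row 19 [10011]: ((1 IMPLIES (1 AND NOT 1)) IMPLIES ((0 IMPLIES NOT 0) IMPLIES NOT 1)) -> 1
  row 20 [10100]: ((1 IMPLIES (0 AND NOT 1)) IMPLIES ((0 IMPLIES NOT 1) IMPLIES NOT 1)) -> 1
  row 21 [10101]: ((1 IMPLIES (1 AND NOT 1)) IMPLIES ((0 IMPLIES NOT 1) IMPLIES NOT 1)) -> 1
  row 22 [10110]: ((1 IMPLIES (0 AND NOT 1)) IMPLIES ((0 IMPLIES NOT 1) IMPLIES NOT 1)) -> 1
  row 23 [10111]: ((1 IMPLIES (1 AND NOT 1)) IMPLIES ((0 IMPLIES NOT 1) IMPLIES NOT 1)) -> 1
  row 24 [11000]: ((1 IMPLIES (0 AND NOT 1)) IMPLIES ((1 IMPLIES NOT 0) IMPLIES NOT 1)) -> 1
  row 25 [11001]: ((1 IMPLIES (1 AND NOT 1)) IMPLIES ((1 IMPLIES NOT 0) IMPLIES NOT 1)) -> 1
  row 26 [11010]: ((1 IMPLIES (0 AND NOT 1)) IMPLIES ((1 IMPLIES NOT 0) IMPLIES NOT 1)) -> 1
  row 27 [11011]: ((1 IMPLIES (1 AND NOT 1)) IMPLIES ((1 IMPLIES NOT 0) IMPLIES NOT 1)) -> 1
  row 28 [11100]: ((1 IMPLIES (0 AND NOT 1)) IMPLIES ((1 IMPLIES NOT 1) IMPLIES NOT 1)) -> 1
  row 29 [11101]: ((1 IMPLIES (1 AND NOT 1)) IMPLIES ((1 IMPLIES NOT 1) IMPLIES NOT 1)) -> 1
  row 30 [11110]: ((1 IMPLIES (0 AND NOT 1)) IMPLIES ((1 IMPLIES NOT 1) IMPLIES NOT 1)) -> 1
  row 31 [11111]: ((1 IMPLIES (1 AND NOT 1)) IMPLIES ((1 IMPLIES NOT 1) IMPLIES NOT 1)) -> 1
Full result column, 4 rows per line (a,b,c fixed per line; d,e runs 00..11 left to right):
  rows 0-3 [a,b,c=000]: 1111  = hex F
  rows 4-7 [a,b,c=001]: 1111  = hex F
  rows 8-11 [a,b,c=010]: 1111  = hex F
  rows 12-15 [a,b,c=011]: 1111  = hex F
  rows 16-19 [a,b,c=100]: 1111  = hex F
  rows 20-23 [a,b,c=101]: 1111  = hex F
  rows 24-27 [a,b,c=110]: 1111  = hex F
  rows 28-31 [a,b,c=111]: 1111  = hex F
Output column (row 0 .. row 31) = 11111111111111111111111111111111
Output column grouped in 4s = 1111 1111 1111 1111 1111 1111 1111 1111 = 0xFFFFFFFF
Convert to decimal digit by digit (value = value*16 + digit):
  F -> 15
  15*16 + 15 (F) = 255
  255*16 + 15 (F) = 4095
  4095*16 + 15 (F) = 65535
  65535*16 + 15 (F) = 1048575
  1048575*16 + 15 (F) = 16777215
  16777215*16 + 15 (F) = 268435455
  268435455*16 + 15 (F) = 4294967295
Decimal = 4294967295

4294967295


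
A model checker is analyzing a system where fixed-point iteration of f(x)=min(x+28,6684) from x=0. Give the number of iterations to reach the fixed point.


Step 1: x=0, cap=6684, increment=28
Step 2: x grows by 28 each step until capped at 6684; fixed point is x=6684
Step 3: iterations = ceil(6684/28) = 239

239


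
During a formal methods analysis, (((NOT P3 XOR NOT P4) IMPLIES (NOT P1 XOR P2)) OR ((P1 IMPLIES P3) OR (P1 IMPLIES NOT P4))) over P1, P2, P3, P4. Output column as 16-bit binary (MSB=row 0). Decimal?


Formula: (((NOT P3 XOR NOT P4) IMPLIES (NOT P1 XOR P2)) OR ((P1 IMPLIES P3) OR (P1 IMPLIES NOT P4))) over P1, P2, P3, P4 (16 rows)
Evaluate each row (bits = P1,P2,P3,P4, MSB first):
  row 0 [0000]: (((NOT 0 XOR NOT 0) IMPLIES (NOT 0 XOR 0)) OR ((0 IMPLIES 0) OR (0 IMPLIES NOT 0))) -> 1
  row 1 [0001]: (((NOT 0 XOR NOT 1) IMPLIES (NOT 0 XOR 0)) OR ((0 IMPLIES 0) OR (0 IMPLIES NOT 1))) -> 1
  row 2 [0010]: (((NOT 1 XOR NOT 0) IMPLIES (NOT 0 XOR 0)) OR ((0 IMPLIES 1) OR (0 IMPLIES NOT 0))) -> 1
  row 3 [0011]: (((NOT 1 XOR NOT 1) IMPLIES (NOT 0 XOR 0)) OR ((0 IMPLIES 1) OR (0 IMPLIES NOT 1))) -> 1
  row 4 [0100]: (((NOT 0 XOR NOT 0) IMPLIES (NOT 0 XOR 1)) OR ((0 IMPLIES 0) OR (0 IMPLIES NOT 0))) -> 1
  row 5 [0101]: (((NOT 0 XOR NOT 1) IMPLIES (NOT 0 XOR 1)) OR ((0 IMPLIES 0) OR (0 IMPLIES NOT 1))) -> 1
  row 6 [0110]: (((NOT 1 XOR NOT 0) IMPLIES (NOT 0 XOR 1)) OR ((0 IMPLIES 1) OR (0 IMPLIES NOT 0))) -> 1
  row 7 [0111]: (((NOT 1 XOR NOT 1) IMPLIES (NOT 0 XOR 1)) OR ((0 IMPLIES 1) OR (0 IMPLIES NOT 1))) -> 1
  row 8 [1000]: (((NOT 0 XOR NOT 0) IMPLIES (NOT 1 XOR 0)) OR ((1 IMPLIES 0) OR (1 IMPLIES NOT 0))) -> 1
  row 9 [1001]: (((NOT 0 XOR NOT 1) IMPLIES (NOT 1 XOR 0)) OR ((1 IMPLIES 0) OR (1 IMPLIES NOT 1))) -> 0
  row 10 [1010]: (((NOT 1 XOR NOT 0) IMPLIES (NOT 1 XOR 0)) OR ((1 IMPLIES 1) OR (1 IMPLIES NOT 0))) -> 1
  row 11 [1011]: (((NOT 1 XOR NOT 1) IMPLIES (NOT 1 XOR 0)) OR ((1 IMPLIES 1) OR (1 IMPLIES NOT 1))) -> 1
  row 12 [1100]: (((NOT 0 XOR NOT 0) IMPLIES (NOT 1 XOR 1)) OR ((1 IMPLIES 0) OR (1 IMPLIES NOT 0))) -> 1
  row 13 [1101]: (((NOT 0 XOR NOT 1) IMPLIES (NOT 1 XOR 1)) OR ((1 IMPLIES 0) OR (1 IMPLIES NOT 1))) -> 1
  row 14 [1110]: (((NOT 1 XOR NOT 0) IMPLIES (NOT 1 XOR 1)) OR ((1 IMPLIES 1) OR (1 IMPLIES NOT 0))) -> 1
  row 15 [1111]: (((NOT 1 XOR NOT 1) IMPLIES (NOT 1 XOR 1)) OR ((1 IMPLIES 1) OR (1 IMPLIES NOT 1))) -> 1
Full result column, 4 rows per line (P1,P2 fixed per line; P3,P4 runs 00..11 left to right):
  rows 0-3 [P1,P2=00]: 1111  = hex F
  rows 4-7 [P1,P2=01]: 1111  = hex F
  rows 8-11 [P1,P2=10]: 1011  = hex B
  rows 12-15 [P1,P2=11]: 1111  = hex F
Output column (row 0 .. row 15) = 1111111110111111
Output column grouped in 4s = 1111 1111 1011 1111 = 0xFFBF
Convert to decimal digit by digit (value = value*16 + digit):
  F -> 15
  15*16 + 15 (F) = 255
  255*16 + 11 (B) = 4091
  4091*16 + 15 (F) = 65471
Decimal = 65471

65471


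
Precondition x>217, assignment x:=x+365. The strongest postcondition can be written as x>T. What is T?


Formula: sp(P, x:=E) = exists old_x. (x = E[old_x/x]) AND P[old_x/x] (old_x is the value of x before the assignment; eliminate old_x by solving x = E[old_x/x] for old_x)
Step 1: Precondition P: x>217, i.e. old_x > 217
Step 2: Assignment gives x = old_x + 365, so old_x = x - 365
Step 3: Substitute into P: x - 365 > 217
Step 4: Simplify: x > 217+365 = 582

582


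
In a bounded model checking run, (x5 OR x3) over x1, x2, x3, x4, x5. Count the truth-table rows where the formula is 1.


Formula: (x5 OR x3) over 5 vars (32 rows)
Evaluate each row (x1, x2, x3, x4, x5 as bits, MSB first):
  row 0 [00000]: (0 OR 0) -> 0
  row 1 [00001]: (1 OR 0) -> 1
  row 2 [00010]: (0 OR 0) -> 0
  row 3 [00011]: (1 OR 0) -> 1
  row 4 [00100]: (0 OR 1) -> 1
  row 5 [00101]: (1 OR 1) -> 1
  row 6 [00110]: (0 OR 1) -> 1
  row 7 [00111]: (1 OR 1) -> 1
  row 8 [01000]: (0 OR 0) -> 0
  row 9 [01001]: (1 OR 0) -> 1
  row 10 [01010]: (0 OR 0) -> 0
  row 11 [01011]: (1 OR 0) -> 1
  row 12 [01100]: (0 OR 1) -> 1
  row 13 [01101]: (1 OR 1) -> 1
  row 14 [01110]: (0 OR 1) -> 1
  row 15 [01111]: (1 OR 1) -> 1
  row 16 [10000]: (0 OR 0) -> 0
  row 17 [10001]: (1 OR 0) -> 1
  row 18 [10010]: (0 OR 0) -> 0
  row 19 [10011]: (1 OR 0) -> 1
  row 20 [10100]: (0 OR 1) -> 1
  row 21 [10101]: (1 OR 1) -> 1
  row 22 [10110]: (0 OR 1) -> 1
  row 23 [10111]: (1 OR 1) -> 1
  row 24 [11000]: (0 OR 0) -> 0
  row 25 [11001]: (1 OR 0) -> 1
  row 26 [11010]: (0 OR 0) -> 0
  row 27 [11011]: (1 OR 0) -> 1
  row 28 [11100]: (0 OR 1) -> 1
  row 29 [11101]: (1 OR 1) -> 1
  row 30 [11110]: (0 OR 1) -> 1
  row 31 [11111]: (1 OR 1) -> 1
Full result column, 8 rows per line (x1,x2 fixed per line; x3,x4,x5 runs 000..111 left to right):
  rows 0-7 [x1,x2=00]: 01011111  (ones: 6)
  rows 8-15 [x1,x2=01]: 01011111  (ones: 6)
  rows 16-23 [x1,x2=10]: 01011111  (ones: 6)
  rows 24-31 [x1,x2=11]: 01011111  (ones: 6)
Count of 1-rows = 6+6+6+6 = 24

24


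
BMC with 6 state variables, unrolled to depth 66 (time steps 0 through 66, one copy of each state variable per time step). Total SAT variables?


BMC unrolls to depth k, creating one copy of each state var for steps 0..k.
Step count = 66 + 1 = 67 (steps 0 through 66)
Vars per step = 6
Total = 6 * 67 = 402

402


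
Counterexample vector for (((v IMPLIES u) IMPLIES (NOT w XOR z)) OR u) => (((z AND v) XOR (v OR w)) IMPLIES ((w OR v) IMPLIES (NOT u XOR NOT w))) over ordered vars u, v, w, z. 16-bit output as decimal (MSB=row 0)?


F1 = (((v IMPLIES u) IMPLIES (NOT w XOR z)) OR u)
F2 = (((z AND v) XOR (v OR w)) IMPLIES ((w OR v) IMPLIES (NOT u XOR NOT w)))
Counterexample to F1=>F2 is where F1=1 and F2=0.
Evaluate each row (bits = u,v,w,z, MSB first):
  row 0 [0000]: F1=1 F2=1 -> F1&~F2 -> 0
  row 1 [0001]: F1=0 F2=1 -> F1&~F2 -> 0
  row 2 [0010]: F1=0 F2=1 -> F1&~F2 -> 0
  row 3 [0011]: F1=1 F2=1 -> F1&~F2 -> 0
  row 4 [0100]: F1=1 F2=0 -> F1&~F2 -> 1
  row 5 [0101]: F1=1 F2=1 -> F1&~F2 -> 0
  row 6 [0110]: F1=1 F2=1 -> F1&~F2 -> 0
  row 7 [0111]: F1=1 F2=1 -> F1&~F2 -> 0
  row 8 [1000]: F1=1 F2=1 -> F1&~F2 -> 0
  row 9 [1001]: F1=1 F2=1 -> F1&~F2 -> 0
  row 10 [1010]: F1=1 F2=0 -> F1&~F2 -> 1
  row 11 [1011]: F1=1 F2=0 -> F1&~F2 -> 1
  row 12 [1100]: F1=1 F2=1 -> F1&~F2 -> 0
  row 13 [1101]: F1=1 F2=1 -> F1&~F2 -> 0
  row 14 [1110]: F1=1 F2=0 -> F1&~F2 -> 1
  row 15 [1111]: F1=1 F2=1 -> F1&~F2 -> 0
Full result column, 4 rows per line (u,v fixed per line; w,z runs 00..11 left to right):
  rows 0-3 [u,v=00]: 0000  = hex 0
  rows 4-7 [u,v=01]: 1000  = hex 8
  rows 8-11 [u,v=10]: 0011  = hex 3
  rows 12-15 [u,v=11]: 0010  = hex 2
Counterexample vector (row 0 .. row 15) = 0000100000110010
Output column grouped in 4s = 0000 1000 0011 0010 = 0x0832
Convert to decimal digit by digit (value = value*16 + digit):
  0 -> 0
  0*16 + 8 = 8
  8*16 + 3 = 131
  131*16 + 2 = 2098
Decimal = 2098

2098


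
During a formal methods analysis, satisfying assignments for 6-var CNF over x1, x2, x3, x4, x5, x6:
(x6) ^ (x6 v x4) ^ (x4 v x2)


CNF with 3 clauses over 6 vars (64 assignments).
An assignment satisfies CNF iff every clause has >=1 true literal.
Check each row (bits = x1,x2,x3,x4,x5,x6; clause T/F shown):
  row 0 [000000]: clauses=FFF -> 0
  row 1 [000001]: clauses=TTF -> 0
  row 2 [000010]: clauses=FFF -> 0
  row 3 [000011]: clauses=TTF -> 0
  row 4 [000100]: clauses=FTT -> 0
  (every remaining row is evaluated the same way; all 64 results are listed next)
Full result column, 8 rows per line (x1,x2,x3 fixed per line; x4,x5,x6 runs 000..111 left to right):
  rows 0-7 [x1,x2,x3=000]: 00000101  (ones: 2)
  rows 8-15 [x1,x2,x3=001]: 00000101  (ones: 2)
  rows 16-23 [x1,x2,x3=010]: 01010101  (ones: 4)
  rows 24-31 [x1,x2,x3=011]: 01010101  (ones: 4)
  rows 32-39 [x1,x2,x3=100]: 00000101  (ones: 2)
  rows 40-47 [x1,x2,x3=101]: 00000101  (ones: 2)
  rows 48-55 [x1,x2,x3=110]: 01010101  (ones: 4)
  rows 56-63 [x1,x2,x3=111]: 01010101  (ones: 4)
Satisfying assignments = 2+2+4+4+2+2+4+4 = 24

24


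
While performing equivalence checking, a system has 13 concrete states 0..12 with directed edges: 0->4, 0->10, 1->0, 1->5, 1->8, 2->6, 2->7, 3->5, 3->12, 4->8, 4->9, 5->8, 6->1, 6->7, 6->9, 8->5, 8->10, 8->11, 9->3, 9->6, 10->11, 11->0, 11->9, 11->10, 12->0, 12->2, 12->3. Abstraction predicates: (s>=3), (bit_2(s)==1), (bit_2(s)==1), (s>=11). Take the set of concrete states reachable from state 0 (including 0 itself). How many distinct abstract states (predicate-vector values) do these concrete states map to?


BFS from 0:
Concrete reachable: {0, 1, 2, 3, 4, 5, 6, 7, 8, 9, 10, 11, 12}
Abstract via predicates (s>=3), (bit_2(s)==1), (bit_2(s)==1), (s>=11):
  (0,0,0,0) <- {0, 1, 2}
  (1,0,0,0) <- {3, 8, 9, 10}
  (1,0,0,1) <- {11}
  (1,1,1,0) <- {4, 5, 6, 7}
  (1,1,1,1) <- {12}
Distinct abstract states = 5

5


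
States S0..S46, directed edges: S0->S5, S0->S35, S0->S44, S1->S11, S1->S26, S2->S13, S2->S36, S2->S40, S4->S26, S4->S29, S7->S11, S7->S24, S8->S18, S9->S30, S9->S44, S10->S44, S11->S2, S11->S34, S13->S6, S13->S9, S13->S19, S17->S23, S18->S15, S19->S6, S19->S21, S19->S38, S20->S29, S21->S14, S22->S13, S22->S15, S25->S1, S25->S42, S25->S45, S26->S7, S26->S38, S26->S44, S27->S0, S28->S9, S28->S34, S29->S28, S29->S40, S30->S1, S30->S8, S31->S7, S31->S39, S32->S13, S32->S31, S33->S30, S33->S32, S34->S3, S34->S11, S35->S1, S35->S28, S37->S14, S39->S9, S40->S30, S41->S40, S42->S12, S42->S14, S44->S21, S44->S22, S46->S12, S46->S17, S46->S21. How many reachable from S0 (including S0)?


BFS from S0:
  layer 0: {S0}
  layer 1: {S5, S35, S44}
  layer 2: {S1, S21, S22, S28}
  layer 3: {S9, S11, S13, S14, S15, S26, S34}
  layer 4: {S2, S3, S6, S7, S19, S30, S38}
  layer 5: {S8, S24, S36, S40}
  layer 6: {S18}
Reachable set: {S0, S1, S2, S3, S5, S6, S7, S8, S9, S11, S13, S14, S15, S18, S19, S21, S22, S24, S26, S28, S30, S34, S35, S36, S38, S40, S44}
Count = 27

27


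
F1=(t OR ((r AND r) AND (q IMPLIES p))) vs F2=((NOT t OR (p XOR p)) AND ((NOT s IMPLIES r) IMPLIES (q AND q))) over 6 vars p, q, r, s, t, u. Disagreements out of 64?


F1 = (t OR ((r AND r) AND (q IMPLIES p)))
F2 = ((NOT t OR (p XOR p)) AND ((NOT s IMPLIES r) IMPLIES (q AND q)))
Evaluate both on each of 64 rows (bits = p,q,r,s,t,u):
  row 0 [000000]: F1=0 F2=1 (differ) -> 1
  row 1 [000001]: F1=0 F2=1 (differ) -> 1
  row 2 [000010]: F1=1 F2=0 (differ) -> 1
  row 3 [000011]: F1=1 F2=0 (differ) -> 1
  row 4 [000100]: F1=0 F2=0 -> 0
  (every remaining row is evaluated the same way; all 64 results are listed next)
Full result column, 8 rows per line (p,q,r fixed per line; s,t,u runs 000..111 left to right):
  rows 0-7 [p,q,r=000]: 11110011  (ones: 6)
  rows 8-15 [p,q,r=001]: 11111111  (ones: 8)
  rows 16-23 [p,q,r=010]: 11111111  (ones: 8)
  rows 24-31 [p,q,r=011]: 11111111  (ones: 8)
  rows 32-39 [p,q,r=100]: 11110011  (ones: 6)
  rows 40-47 [p,q,r=101]: 11111111  (ones: 8)
  rows 48-55 [p,q,r=110]: 11111111  (ones: 8)
  rows 56-63 [p,q,r=111]: 00110011  (ones: 4)
Disagreements = 6+8+8+8+6+8+8+4 = 56

56


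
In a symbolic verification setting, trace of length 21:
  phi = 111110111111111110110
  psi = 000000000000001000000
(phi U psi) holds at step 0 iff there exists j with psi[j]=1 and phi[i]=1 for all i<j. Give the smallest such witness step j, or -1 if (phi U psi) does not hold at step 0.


(phi U psi) at 0: need smallest j with psi[j]=1 and phi[i]=1 for all i in [0,j).
Scan from step 0:
  step 0: phi=1, psi=0 -> continue
  step 1: phi=1, psi=0 -> continue
  step 2: phi=1, psi=0 -> continue
  step 3: phi=1, psi=0 -> continue
  step 5: phi=0 -> phi-prefix broken from here
  step 14: psi=1 but phi already failed -> not a witness
  end of trace: no witness -> -1
Witness step = -1

-1


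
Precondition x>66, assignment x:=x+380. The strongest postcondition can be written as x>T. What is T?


Formula: sp(P, x:=E) = exists old_x. (x = E[old_x/x]) AND P[old_x/x] (old_x is the value of x before the assignment; eliminate old_x by solving x = E[old_x/x] for old_x)
Step 1: Precondition P: x>66, i.e. old_x > 66
Step 2: Assignment gives x = old_x + 380, so old_x = x - 380
Step 3: Substitute into P: x - 380 > 66
Step 4: Simplify: x > 66+380 = 446

446


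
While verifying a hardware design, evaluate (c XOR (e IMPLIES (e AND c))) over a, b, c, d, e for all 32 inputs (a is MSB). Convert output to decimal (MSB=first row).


Formula: (c XOR (e IMPLIES (e AND c))) over a, b, c, d, e (32 rows)
Evaluate each row (bits = a,b,c,d,e, MSB first):
  row 0 [00000]: (0 XOR (0 IMPLIES (0 AND 0))) -> 1
  row 1 [00001]: (0 XOR (1 IMPLIES (1 AND 0))) -> 0
  row 2 [00010]: (0 XOR (0 IMPLIES (0 AND 0))) -> 1
  row 3 [00011]: (0 XOR (1 IMPLIES (1 AND 0))) -> 0
  row 4 [00100]: (1 XOR (0 IMPLIES (0 AND 1))) -> 0
  row 5 [00101]: (1 XOR (1 IMPLIES (1 AND 1))) -> 0
  row 6 [00110]: (1 XOR (0 IMPLIES (0 AND 1))) -> 0
  row 7 [00111]: (1 XOR (1 IMPLIES (1 AND 1))) -> 0
  row 8 [01000]: (0 XOR (0 IMPLIES (0 AND 0))) -> 1
  row 9 [01001]: (0 XOR (1 IMPLIES (1 AND 0))) -> 0
  row 10 [01010]: (0 XOR (0 IMPLIES (0 AND 0))) -> 1
  row 11 [01011]: (0 XOR (1 IMPLIES (1 AND 0))) -> 0
  row 12 [01100]: (1 XOR (0 IMPLIES (0 AND 1))) -> 0
  row 13 [01101]: (1 XOR (1 IMPLIES (1 AND 1))) -> 0
  row 14 [01110]: (1 XOR (0 IMPLIES (0 AND 1))) -> 0
  row 15 [01111]: (1 XOR (1 IMPLIES (1 AND 1))) -> 0
  row 16 [10000]: (0 XOR (0 IMPLIES (0 AND 0))) -> 1
  row 17 [10001]: (0 XOR (1 IMPLIES (1 AND 0))) -> 0
  row 18 [10010]: (0 XOR (0 IMPLIES (0 AND 0))) -> 1
  row 19 [10011]: (0 XOR (1 IMPLIES (1 AND 0))) -> 0
  row 20 [10100]: (1 XOR (0 IMPLIES (0 AND 1))) -> 0
  row 21 [10101]: (1 XOR (1 IMPLIES (1 AND 1))) -> 0
  row 22 [10110]: (1 XOR (0 IMPLIES (0 AND 1))) -> 0
  row 23 [10111]: (1 XOR (1 IMPLIES (1 AND 1))) -> 0
  row 24 [11000]: (0 XOR (0 IMPLIES (0 AND 0))) -> 1
  row 25 [11001]: (0 XOR (1 IMPLIES (1 AND 0))) -> 0
  row 26 [11010]: (0 XOR (0 IMPLIES (0 AND 0))) -> 1
  row 27 [11011]: (0 XOR (1 IMPLIES (1 AND 0))) -> 0
  row 28 [11100]: (1 XOR (0 IMPLIES (0 AND 1))) -> 0
  row 29 [11101]: (1 XOR (1 IMPLIES (1 AND 1))) -> 0
  row 30 [11110]: (1 XOR (0 IMPLIES (0 AND 1))) -> 0
  row 31 [11111]: (1 XOR (1 IMPLIES (1 AND 1))) -> 0
Full result column, 4 rows per line (a,b,c fixed per line; d,e runs 00..11 left to right):
  rows 0-3 [a,b,c=000]: 1010  = hex A
  rows 4-7 [a,b,c=001]: 0000  = hex 0
  rows 8-11 [a,b,c=010]: 1010  = hex A
  rows 12-15 [a,b,c=011]: 0000  = hex 0
  rows 16-19 [a,b,c=100]: 1010  = hex A
  rows 20-23 [a,b,c=101]: 0000  = hex 0
  rows 24-27 [a,b,c=110]: 1010  = hex A
  rows 28-31 [a,b,c=111]: 0000  = hex 0
Output column (row 0 .. row 31) = 10100000101000001010000010100000
Output column grouped in 4s = 1010 0000 1010 0000 1010 0000 1010 0000 = 0xA0A0A0A0
Convert to decimal digit by digit (value = value*16 + digit):
  A -> 10
  10*16 + 0 = 160
  160*16 + 10 (A) = 2570
  2570*16 + 0 = 41120
  41120*16 + 10 (A) = 657930
  657930*16 + 0 = 10526880
  10526880*16 + 10 (A) = 168430090
  168430090*16 + 0 = 2694881440
Decimal = 2694881440

2694881440


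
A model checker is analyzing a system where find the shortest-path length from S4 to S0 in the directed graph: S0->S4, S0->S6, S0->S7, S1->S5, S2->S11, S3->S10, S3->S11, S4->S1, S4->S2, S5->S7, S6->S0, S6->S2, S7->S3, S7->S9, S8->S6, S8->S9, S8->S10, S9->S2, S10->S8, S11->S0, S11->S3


BFS layer-by-layer from S4:
  dist 0: {S4}
  dist 1: {S1, S2}
  dist 2: {S5, S11}
  dist 3: {S0, S3, S7}
  -> S0 reached at distance 3
Shortest path length = 3

3


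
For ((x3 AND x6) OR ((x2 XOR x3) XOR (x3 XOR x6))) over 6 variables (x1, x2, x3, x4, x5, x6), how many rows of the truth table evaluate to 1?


Formula: ((x3 AND x6) OR ((x2 XOR x3) XOR (x3 XOR x6))) over 6 vars (64 rows)
Evaluate each row (x1, x2, x3, x4, x5, x6 as bits, MSB first):
  row 0 [000000]: ((0 AND 0) OR ((0 XOR 0) XOR (0 XOR 0))) -> 0
  row 1 [000001]: ((0 AND 1) OR ((0 XOR 0) XOR (0 XOR 1))) -> 1
  row 2 [000010]: ((0 AND 0) OR ((0 XOR 0) XOR (0 XOR 0))) -> 0
  row 3 [000011]: ((0 AND 1) OR ((0 XOR 0) XOR (0 XOR 1))) -> 1
  row 4 [000100]: ((0 AND 0) OR ((0 XOR 0) XOR (0 XOR 0))) -> 0
  (every remaining row is evaluated the same way; all 64 results are listed next)
Full result column, 8 rows per line (x1,x2,x3 fixed per line; x4,x5,x6 runs 000..111 left to right):
  rows 0-7 [x1,x2,x3=000]: 01010101  (ones: 4)
  rows 8-15 [x1,x2,x3=001]: 01010101  (ones: 4)
  rows 16-23 [x1,x2,x3=010]: 10101010  (ones: 4)
  rows 24-31 [x1,x2,x3=011]: 11111111  (ones: 8)
  rows 32-39 [x1,x2,x3=100]: 01010101  (ones: 4)
  rows 40-47 [x1,x2,x3=101]: 01010101  (ones: 4)
  rows 48-55 [x1,x2,x3=110]: 10101010  (ones: 4)
  rows 56-63 [x1,x2,x3=111]: 11111111  (ones: 8)
Count of 1-rows = 4+4+4+8+4+4+4+8 = 40

40


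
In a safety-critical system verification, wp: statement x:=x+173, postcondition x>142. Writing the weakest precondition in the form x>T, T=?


Formula: wp(x:=E, P) = P[E/x] (substitute E for x in postcondition)
Step 1: Postcondition: x>142
Step 2: Substitute x+173 for x: x+173>142
Step 3: Solve for x: x > 142-173 = -31

-31


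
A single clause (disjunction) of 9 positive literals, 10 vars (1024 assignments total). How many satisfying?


Step 1: Total=2^10=1024
Step 2: Unsat when all 9 false: 2^1=2
Step 3: Sat=1024-2=1022

1022


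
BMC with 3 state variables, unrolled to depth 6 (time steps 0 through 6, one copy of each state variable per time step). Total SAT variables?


BMC unrolls to depth k, creating one copy of each state var for steps 0..k.
Step count = 6 + 1 = 7 (steps 0 through 6)
Vars per step = 3
Total = 3 * 7 = 21

21


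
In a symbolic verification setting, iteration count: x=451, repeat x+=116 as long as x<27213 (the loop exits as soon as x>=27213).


Step 1: x goes from 451 toward 27213 by 116; the body runs while x<27213, so iterations = ceil((bound-start)/step)
Step 2: Distance=26762
Step 3: ceil(26762/116)=231

231


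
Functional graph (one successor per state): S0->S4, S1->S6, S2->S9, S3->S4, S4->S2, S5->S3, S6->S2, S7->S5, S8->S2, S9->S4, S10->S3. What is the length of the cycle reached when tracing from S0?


Trace from S0 until a state repeats:
  S0 -> S4 -> S2 -> S9 -> S4
S4 first seen at step 1, revisited at step 4.
Cycle length = 4 - 1 = 3

3


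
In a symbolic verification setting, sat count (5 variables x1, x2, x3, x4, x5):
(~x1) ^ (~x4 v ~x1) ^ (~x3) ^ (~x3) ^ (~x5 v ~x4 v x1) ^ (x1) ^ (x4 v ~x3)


CNF with 7 clauses over 5 vars (32 assignments).
An assignment satisfies CNF iff every clause has >=1 true literal.
Check each row (bits = x1,x2,x3,x4,x5; clause T/F shown):
  row 0 [00000]: clauses=TTTTTFT -> 0
  row 1 [00001]: clauses=TTTTTFT -> 0
  row 2 [00010]: clauses=TTTTTFT -> 0
  row 3 [00011]: clauses=TTTTFFT -> 0
  row 4 [00100]: clauses=TTFFTFF -> 0
  row 5 [00101]: clauses=TTFFTFF -> 0
  row 6 [00110]: clauses=TTFFTFT -> 0
  row 7 [00111]: clauses=TTFFFFT -> 0
  row 8 [01000]: clauses=TTTTTFT -> 0
  row 9 [01001]: clauses=TTTTTFT -> 0
  row 10 [01010]: clauses=TTTTTFT -> 0
  row 11 [01011]: clauses=TTTTFFT -> 0
  row 12 [01100]: clauses=TTFFTFF -> 0
  row 13 [01101]: clauses=TTFFTFF -> 0
  row 14 [01110]: clauses=TTFFTFT -> 0
  row 15 [01111]: clauses=TTFFFFT -> 0
  row 16 [10000]: clauses=FTTTTTT -> 0
  row 17 [10001]: clauses=FTTTTTT -> 0
  row 18 [10010]: clauses=FFTTTTT -> 0
  row 19 [10011]: clauses=FFTTTTT -> 0
  row 20 [10100]: clauses=FTFFTTF -> 0
  row 21 [10101]: clauses=FTFFTTF -> 0
  row 22 [10110]: clauses=FFFFTTT -> 0
  row 23 [10111]: clauses=FFFFTTT -> 0
  row 24 [11000]: clauses=FTTTTTT -> 0
  row 25 [11001]: clauses=FTTTTTT -> 0
  row 26 [11010]: clauses=FFTTTTT -> 0
  row 27 [11011]: clauses=FFTTTTT -> 0
  row 28 [11100]: clauses=FTFFTTF -> 0
  row 29 [11101]: clauses=FTFFTTF -> 0
  row 30 [11110]: clauses=FFFFTTT -> 0
  row 31 [11111]: clauses=FFFFTTT -> 0
Full result column, 8 rows per line (x1,x2 fixed per line; x3,x4,x5 runs 000..111 left to right):
  rows 0-7 [x1,x2=00]: 00000000  (ones: 0)
  rows 8-15 [x1,x2=01]: 00000000  (ones: 0)
  rows 16-23 [x1,x2=10]: 00000000  (ones: 0)
  rows 24-31 [x1,x2=11]: 00000000  (ones: 0)
Satisfying assignments = 0+0+0+0 = 0

0


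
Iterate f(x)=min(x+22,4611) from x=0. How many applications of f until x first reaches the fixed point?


Step 1: x=0, cap=4611, increment=22
Step 2: x grows by 22 each step until capped at 4611; fixed point is x=4611
Step 3: iterations = ceil(4611/22) = 210

210


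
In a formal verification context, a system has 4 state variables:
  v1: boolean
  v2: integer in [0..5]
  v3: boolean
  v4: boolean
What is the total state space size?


State space = product of domain sizes of all variables.
Domain sizes:
  v1 (boolean): 2
  v2 (integer in [0..5]): 6
  v3 (boolean): 2
  v4 (boolean): 2
Product = 2 * 6 * 2 * 2 = 48

48


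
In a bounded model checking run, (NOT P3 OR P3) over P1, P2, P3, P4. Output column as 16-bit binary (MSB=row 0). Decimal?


Formula: (NOT P3 OR P3) over P1, P2, P3, P4 (16 rows)
Evaluate each row (bits = P1,P2,P3,P4, MSB first):
  row 0 [0000]: (NOT 0 OR 0) -> 1
  row 1 [0001]: (NOT 0 OR 0) -> 1
  row 2 [0010]: (NOT 1 OR 1) -> 1
  row 3 [0011]: (NOT 1 OR 1) -> 1
  row 4 [0100]: (NOT 0 OR 0) -> 1
  row 5 [0101]: (NOT 0 OR 0) -> 1
  row 6 [0110]: (NOT 1 OR 1) -> 1
  row 7 [0111]: (NOT 1 OR 1) -> 1
  row 8 [1000]: (NOT 0 OR 0) -> 1
  row 9 [1001]: (NOT 0 OR 0) -> 1
  row 10 [1010]: (NOT 1 OR 1) -> 1
  row 11 [1011]: (NOT 1 OR 1) -> 1
  row 12 [1100]: (NOT 0 OR 0) -> 1
  row 13 [1101]: (NOT 0 OR 0) -> 1
  row 14 [1110]: (NOT 1 OR 1) -> 1
  row 15 [1111]: (NOT 1 OR 1) -> 1
Full result column, 4 rows per line (P1,P2 fixed per line; P3,P4 runs 00..11 left to right):
  rows 0-3 [P1,P2=00]: 1111  = hex F
  rows 4-7 [P1,P2=01]: 1111  = hex F
  rows 8-11 [P1,P2=10]: 1111  = hex F
  rows 12-15 [P1,P2=11]: 1111  = hex F
Output column (row 0 .. row 15) = 1111111111111111
Output column grouped in 4s = 1111 1111 1111 1111 = 0xFFFF
Convert to decimal digit by digit (value = value*16 + digit):
  F -> 15
  15*16 + 15 (F) = 255
  255*16 + 15 (F) = 4095
  4095*16 + 15 (F) = 65535
Decimal = 65535

65535


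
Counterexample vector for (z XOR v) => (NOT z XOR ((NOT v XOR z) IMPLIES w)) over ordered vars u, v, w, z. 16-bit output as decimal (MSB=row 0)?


F1 = (z XOR v)
F2 = (NOT z XOR ((NOT v XOR z) IMPLIES w))
Counterexample to F1=>F2 is where F1=1 and F2=0.
Evaluate each row (bits = u,v,w,z, MSB first):
  row 0 [0000]: F1=0 F2=1 -> F1&~F2 -> 0
  row 1 [0001]: F1=1 F2=1 -> F1&~F2 -> 0
  row 2 [0010]: F1=0 F2=0 -> F1&~F2 -> 0
  row 3 [0011]: F1=1 F2=1 -> F1&~F2 -> 0
  row 4 [0100]: F1=1 F2=0 -> F1&~F2 -> 1
  row 5 [0101]: F1=0 F2=0 -> F1&~F2 -> 0
  row 6 [0110]: F1=1 F2=0 -> F1&~F2 -> 1
  row 7 [0111]: F1=0 F2=1 -> F1&~F2 -> 0
  row 8 [1000]: F1=0 F2=1 -> F1&~F2 -> 0
  row 9 [1001]: F1=1 F2=1 -> F1&~F2 -> 0
  row 10 [1010]: F1=0 F2=0 -> F1&~F2 -> 0
  row 11 [1011]: F1=1 F2=1 -> F1&~F2 -> 0
  row 12 [1100]: F1=1 F2=0 -> F1&~F2 -> 1
  row 13 [1101]: F1=0 F2=0 -> F1&~F2 -> 0
  row 14 [1110]: F1=1 F2=0 -> F1&~F2 -> 1
  row 15 [1111]: F1=0 F2=1 -> F1&~F2 -> 0
Full result column, 4 rows per line (u,v fixed per line; w,z runs 00..11 left to right):
  rows 0-3 [u,v=00]: 0000  = hex 0
  rows 4-7 [u,v=01]: 1010  = hex A
  rows 8-11 [u,v=10]: 0000  = hex 0
  rows 12-15 [u,v=11]: 1010  = hex A
Counterexample vector (row 0 .. row 15) = 0000101000001010
Output column grouped in 4s = 0000 1010 0000 1010 = 0x0A0A
Convert to decimal digit by digit (value = value*16 + digit):
  0 -> 0
  0*16 + 10 (A) = 10
  10*16 + 0 = 160
  160*16 + 10 (A) = 2570
Decimal = 2570

2570


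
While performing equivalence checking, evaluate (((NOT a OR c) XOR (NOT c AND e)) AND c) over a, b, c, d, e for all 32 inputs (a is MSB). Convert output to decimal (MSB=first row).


Formula: (((NOT a OR c) XOR (NOT c AND e)) AND c) over a, b, c, d, e (32 rows)
Evaluate each row (bits = a,b,c,d,e, MSB first):
  row 0 [00000]: (((NOT 0 OR 0) XOR (NOT 0 AND 0)) AND 0) -> 0
  row 1 [00001]: (((NOT 0 OR 0) XOR (NOT 0 AND 1)) AND 0) -> 0
  row 2 [00010]: (((NOT 0 OR 0) XOR (NOT 0 AND 0)) AND 0) -> 0
  row 3 [00011]: (((NOT 0 OR 0) XOR (NOT 0 AND 1)) AND 0) -> 0
  row 4 [00100]: (((NOT 0 OR 1) XOR (NOT 1 AND 0)) AND 1) -> 1
  row 5 [00101]: (((NOT 0 OR 1) XOR (NOT 1 AND 1)) AND 1) -> 1
  row 6 [00110]: (((NOT 0 OR 1) XOR (NOT 1 AND 0)) AND 1) -> 1
  row 7 [00111]: (((NOT 0 OR 1) XOR (NOT 1 AND 1)) AND 1) -> 1
  row 8 [01000]: (((NOT 0 OR 0) XOR (NOT 0 AND 0)) AND 0) -> 0
  row 9 [01001]: (((NOT 0 OR 0) XOR (NOT 0 AND 1)) AND 0) -> 0
  row 10 [01010]: (((NOT 0 OR 0) XOR (NOT 0 AND 0)) AND 0) -> 0
  row 11 [01011]: (((NOT 0 OR 0) XOR (NOT 0 AND 1)) AND 0) -> 0
  row 12 [01100]: (((NOT 0 OR 1) XOR (NOT 1 AND 0)) AND 1) -> 1
  row 13 [01101]: (((NOT 0 OR 1) XOR (NOT 1 AND 1)) AND 1) -> 1
  row 14 [01110]: (((NOT 0 OR 1) XOR (NOT 1 AND 0)) AND 1) -> 1
  row 15 [01111]: (((NOT 0 OR 1) XOR (NOT 1 AND 1)) AND 1) -> 1
  row 16 [10000]: (((NOT 1 OR 0) XOR (NOT 0 AND 0)) AND 0) -> 0
  row 17 [10001]: (((NOT 1 OR 0) XOR (NOT 0 AND 1)) AND 0) -> 0
  row 18 [10010]: (((NOT 1 OR 0) XOR (NOT 0 AND 0)) AND 0) -> 0
  row 19 [10011]: (((NOT 1 OR 0) XOR (NOT 0 AND 1)) AND 0) -> 0
  row 20 [10100]: (((NOT 1 OR 1) XOR (NOT 1 AND 0)) AND 1) -> 1
  row 21 [10101]: (((NOT 1 OR 1) XOR (NOT 1 AND 1)) AND 1) -> 1
  row 22 [10110]: (((NOT 1 OR 1) XOR (NOT 1 AND 0)) AND 1) -> 1
  row 23 [10111]: (((NOT 1 OR 1) XOR (NOT 1 AND 1)) AND 1) -> 1
  row 24 [11000]: (((NOT 1 OR 0) XOR (NOT 0 AND 0)) AND 0) -> 0
  row 25 [11001]: (((NOT 1 OR 0) XOR (NOT 0 AND 1)) AND 0) -> 0
  row 26 [11010]: (((NOT 1 OR 0) XOR (NOT 0 AND 0)) AND 0) -> 0
  row 27 [11011]: (((NOT 1 OR 0) XOR (NOT 0 AND 1)) AND 0) -> 0
  row 28 [11100]: (((NOT 1 OR 1) XOR (NOT 1 AND 0)) AND 1) -> 1
  row 29 [11101]: (((NOT 1 OR 1) XOR (NOT 1 AND 1)) AND 1) -> 1
  row 30 [11110]: (((NOT 1 OR 1) XOR (NOT 1 AND 0)) AND 1) -> 1
  row 31 [11111]: (((NOT 1 OR 1) XOR (NOT 1 AND 1)) AND 1) -> 1
Full result column, 4 rows per line (a,b,c fixed per line; d,e runs 00..11 left to right):
  rows 0-3 [a,b,c=000]: 0000  = hex 0
  rows 4-7 [a,b,c=001]: 1111  = hex F
  rows 8-11 [a,b,c=010]: 0000  = hex 0
  rows 12-15 [a,b,c=011]: 1111  = hex F
  rows 16-19 [a,b,c=100]: 0000  = hex 0
  rows 20-23 [a,b,c=101]: 1111  = hex F
  rows 24-27 [a,b,c=110]: 0000  = hex 0
  rows 28-31 [a,b,c=111]: 1111  = hex F
Output column (row 0 .. row 31) = 00001111000011110000111100001111
Output column grouped in 4s = 0000 1111 0000 1111 0000 1111 0000 1111 = 0x0F0F0F0F
Convert to decimal digit by digit (value = value*16 + digit):
  0 -> 0
  0*16 + 15 (F) = 15
  15*16 + 0 = 240
  240*16 + 15 (F) = 3855
  3855*16 + 0 = 61680
  61680*16 + 15 (F) = 986895
  986895*16 + 0 = 15790320
  15790320*16 + 15 (F) = 252645135
Decimal = 252645135

252645135


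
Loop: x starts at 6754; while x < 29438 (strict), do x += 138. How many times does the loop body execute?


Step 1: x goes from 6754 toward 29438 by 138; the body runs while x<29438, so iterations = ceil((bound-start)/step)
Step 2: Distance=22684
Step 3: ceil(22684/138)=165

165
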